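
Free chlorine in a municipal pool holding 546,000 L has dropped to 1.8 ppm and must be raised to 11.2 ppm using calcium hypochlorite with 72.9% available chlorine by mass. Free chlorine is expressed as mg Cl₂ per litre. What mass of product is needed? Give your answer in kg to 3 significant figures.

7.04 kg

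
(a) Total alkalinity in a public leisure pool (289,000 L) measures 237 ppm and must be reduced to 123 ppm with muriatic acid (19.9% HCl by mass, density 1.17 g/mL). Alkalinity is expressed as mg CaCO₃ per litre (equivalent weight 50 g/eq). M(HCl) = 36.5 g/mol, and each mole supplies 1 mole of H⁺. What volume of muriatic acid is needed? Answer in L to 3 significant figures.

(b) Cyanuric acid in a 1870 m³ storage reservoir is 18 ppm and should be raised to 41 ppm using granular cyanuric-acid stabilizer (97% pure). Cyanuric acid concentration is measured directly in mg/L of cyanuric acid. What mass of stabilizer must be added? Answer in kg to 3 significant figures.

(a) 103 L; (b) 44.3 kg

(a) Alkalinity to neutralize: (237 − 123) = 114 mg/L as CaCO₃ × 289,000 L = 32,950 g as CaCO₃.
(a) Equivalents of H⁺ required: 32,950 ÷ 50 g/eq = 658.9 eq = 658.9 mol HCl.
(a) Mass of HCl: 658.9 × 36.5 = 24,050 g.
(a) Mass of 19.9% solution: 24,050 / 0.199 = 120,900 g.
(a) Volume: 120,900 g ÷ 1.17 g/mL = 103,300 mL.

(b) Volume: 1870 m³ = 1,870,000 L.
(b) CYA to add: (41 − 18) = 23 mg/L × 1,870,000 L = 43,010 g cyanuric acid.
(b) At 97% purity: 43,010 / 0.97 = 44,340 g product.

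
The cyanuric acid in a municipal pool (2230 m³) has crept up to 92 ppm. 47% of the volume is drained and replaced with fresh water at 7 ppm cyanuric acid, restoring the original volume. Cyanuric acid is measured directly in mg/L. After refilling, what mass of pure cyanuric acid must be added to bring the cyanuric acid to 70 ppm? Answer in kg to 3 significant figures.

40.0 kg

Volume: 2230 m³ = 2,230,000 L.
After draining 47% and refilling: 92 × 0.53 + 7 × 0.47 = 52.05 ppm.
Deficit to target: 70 − 52.05 = 17.95 mg/L.
Mass: 17.95 mg/L × 2,230,000 L = 40,030 g cyanuric acid.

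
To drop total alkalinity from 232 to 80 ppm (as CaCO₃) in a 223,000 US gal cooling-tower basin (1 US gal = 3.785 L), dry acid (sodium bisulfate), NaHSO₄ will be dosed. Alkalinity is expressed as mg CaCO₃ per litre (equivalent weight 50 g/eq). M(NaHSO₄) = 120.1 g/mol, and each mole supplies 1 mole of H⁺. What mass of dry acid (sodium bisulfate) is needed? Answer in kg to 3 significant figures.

308 kg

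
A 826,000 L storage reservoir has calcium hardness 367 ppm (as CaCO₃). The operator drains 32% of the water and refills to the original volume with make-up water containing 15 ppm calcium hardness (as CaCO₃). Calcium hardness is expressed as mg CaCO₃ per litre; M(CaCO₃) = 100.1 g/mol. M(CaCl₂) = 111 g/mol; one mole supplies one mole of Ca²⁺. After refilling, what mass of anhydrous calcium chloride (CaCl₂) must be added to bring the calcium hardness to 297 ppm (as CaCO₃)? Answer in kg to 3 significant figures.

39.1 kg

After draining 32% and refilling: 367 × 0.68 + 15 × 0.32 = 254.36 ppm.
Deficit to target: 297 − 254.36 = 42.64 mg/L.
As CaCO₃: 42.64 mg/L × 826,000 L = 35,220 g; ÷ 100.1 = 351.9 mol Ca²⁺.
Mass: 351.9 × 111 = 39,060 g.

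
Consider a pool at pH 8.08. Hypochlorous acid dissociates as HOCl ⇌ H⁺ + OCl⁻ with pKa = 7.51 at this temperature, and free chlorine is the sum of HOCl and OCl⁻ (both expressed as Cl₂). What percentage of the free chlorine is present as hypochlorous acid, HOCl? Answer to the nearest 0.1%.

21.2%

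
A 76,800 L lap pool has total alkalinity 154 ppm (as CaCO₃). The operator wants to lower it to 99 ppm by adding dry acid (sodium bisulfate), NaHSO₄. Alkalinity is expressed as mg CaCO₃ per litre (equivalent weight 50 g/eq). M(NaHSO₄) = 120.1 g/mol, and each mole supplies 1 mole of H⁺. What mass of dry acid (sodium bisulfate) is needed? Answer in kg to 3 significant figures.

Alkalinity to neutralize: (154 − 99) = 55 mg/L as CaCO₃ × 76,800 L = 4224 g as CaCO₃.
Equivalents of H⁺ required: 4224 ÷ 50 g/eq = 84.48 eq = 84.48 mol NaHSO₄.
Mass of NaHSO₄: 84.48 × 120.1 = 10,150 g.

10.1 kg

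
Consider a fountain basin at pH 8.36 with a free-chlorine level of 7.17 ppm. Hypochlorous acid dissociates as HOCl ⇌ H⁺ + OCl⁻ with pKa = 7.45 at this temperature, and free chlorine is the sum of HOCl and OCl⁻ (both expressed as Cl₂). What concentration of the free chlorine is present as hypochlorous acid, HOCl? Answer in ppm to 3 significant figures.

0.785 ppm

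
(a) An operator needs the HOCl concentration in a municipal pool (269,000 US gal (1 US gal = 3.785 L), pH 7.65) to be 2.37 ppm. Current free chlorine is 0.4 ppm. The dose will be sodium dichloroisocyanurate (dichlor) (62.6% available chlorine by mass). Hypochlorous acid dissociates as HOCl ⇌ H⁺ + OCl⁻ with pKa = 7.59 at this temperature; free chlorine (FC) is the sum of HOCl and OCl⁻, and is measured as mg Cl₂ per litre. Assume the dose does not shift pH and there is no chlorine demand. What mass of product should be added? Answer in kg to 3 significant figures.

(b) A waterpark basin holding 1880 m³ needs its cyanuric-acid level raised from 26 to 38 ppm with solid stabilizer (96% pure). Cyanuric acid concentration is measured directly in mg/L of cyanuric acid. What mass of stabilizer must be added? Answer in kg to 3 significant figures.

(a) Volume: 269,000 US gal × 3.785 L/gal = 1,018,165 L.
(a) [OCl⁻]/[HOCl] = 10^(pH − pKa) = 10^(7.65 − 7.59) = 1.148; fraction as HOCl = 1/(1 + 1.148) = 0.4655.
(a) Free chlorine required for 2.37 ppm HOCl: 2.37 / 0.4655 = 5.091 ppm.
(a) FC to add: 5.091 − 0.4 = 4.691 mg/L as Cl₂.
(a) Cl₂ equivalent: 4.691 mg/L × 1,018,165 L = 4776 g.
(a) Product at 62.6% available Cl: 4776 / 0.626 = 7630 g.

(b) Volume: 1880 m³ = 1,880,000 L.
(b) CYA to add: (38 − 26) = 12 mg/L × 1,880,000 L = 22,560 g cyanuric acid.
(b) At 96% purity: 22,560 / 0.96 = 23,500 g product.

(a) 7.63 kg; (b) 23.5 kg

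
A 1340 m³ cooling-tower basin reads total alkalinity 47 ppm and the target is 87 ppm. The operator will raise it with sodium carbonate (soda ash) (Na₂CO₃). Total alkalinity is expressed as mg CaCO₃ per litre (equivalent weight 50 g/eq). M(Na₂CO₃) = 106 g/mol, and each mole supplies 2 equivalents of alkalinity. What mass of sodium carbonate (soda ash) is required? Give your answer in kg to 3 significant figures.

56.8 kg

Volume: 1340 m³ = 1,340,000 L.
Alkalinity to add: (87 − 47) = 40 mg/L as CaCO₃ × 1,340,000 L = 53,600 g as CaCO₃.
Equivalents: 53,600 g ÷ 50 g/eq = 1072 eq.
Each mole of Na₂CO₃ supplies 2 eq, so 1072 / 2 = 536 mol.
Mass: 536 mol × 106 g/mol = 56,820 g.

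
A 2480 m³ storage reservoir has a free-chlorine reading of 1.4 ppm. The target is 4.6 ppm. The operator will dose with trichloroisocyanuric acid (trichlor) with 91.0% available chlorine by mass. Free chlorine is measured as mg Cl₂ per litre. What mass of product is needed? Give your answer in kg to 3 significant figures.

8.72 kg

Volume: 2480 m³ = 2,480,000 L.
Chlorine deficit: 4.6 − 1.4 = 3.2 ppm = 3.2 mg/L as Cl₂.
Cl₂ equivalent needed: 3.2 mg/L × 2,480,000 L = 7,936,000 mg = 7936 g.
Product at 91.0% available chlorine: 7936 / 0.91 = 8721 g.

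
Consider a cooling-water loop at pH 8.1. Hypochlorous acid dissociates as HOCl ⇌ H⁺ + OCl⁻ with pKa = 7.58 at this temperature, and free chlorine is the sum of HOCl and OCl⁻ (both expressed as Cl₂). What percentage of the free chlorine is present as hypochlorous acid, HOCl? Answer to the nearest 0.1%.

[OCl⁻]/[HOCl] = 10^(pH − pKa) = 10^(8.1 − 7.58) = 10^0.52 = 3.311.
Fraction as HOCl = 1 / (1 + 3.311) = 0.2319.

23.2%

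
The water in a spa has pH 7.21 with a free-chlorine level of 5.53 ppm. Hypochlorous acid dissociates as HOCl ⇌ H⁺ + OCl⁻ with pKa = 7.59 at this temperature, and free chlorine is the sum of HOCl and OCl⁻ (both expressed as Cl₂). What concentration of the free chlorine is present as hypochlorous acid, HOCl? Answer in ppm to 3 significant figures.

3.90 ppm

[OCl⁻]/[HOCl] = 10^(pH − pKa) = 10^(7.21 − 7.59) = 10^-0.38 = 0.4169.
Fraction as HOCl = 1 / (1 + 0.4169) = 0.7058.
HOCl = 0.7058 × 5.53 ppm = 3.903 ppm.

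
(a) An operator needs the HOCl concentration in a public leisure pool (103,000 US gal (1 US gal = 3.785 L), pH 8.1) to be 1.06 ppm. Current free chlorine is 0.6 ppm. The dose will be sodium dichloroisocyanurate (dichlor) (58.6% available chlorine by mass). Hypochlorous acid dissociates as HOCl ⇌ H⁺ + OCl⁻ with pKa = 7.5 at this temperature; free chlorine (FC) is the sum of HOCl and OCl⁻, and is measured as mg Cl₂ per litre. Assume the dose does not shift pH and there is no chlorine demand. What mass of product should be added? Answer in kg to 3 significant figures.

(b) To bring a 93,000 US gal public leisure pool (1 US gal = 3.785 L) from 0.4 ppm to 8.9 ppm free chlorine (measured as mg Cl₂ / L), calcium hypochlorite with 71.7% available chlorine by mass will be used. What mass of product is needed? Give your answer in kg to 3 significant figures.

(a) Volume: 103,000 US gal × 3.785 L/gal = 389,855 L.
(a) [OCl⁻]/[HOCl] = 10^(pH − pKa) = 10^(8.1 − 7.5) = 3.981; fraction as HOCl = 1/(1 + 3.981) = 0.2008.
(a) Free chlorine required for 1.06 ppm HOCl: 1.06 / 0.2008 = 5.28 ppm.
(a) FC to add: 5.28 − 0.6 = 4.68 mg/L as Cl₂.
(a) Cl₂ equivalent: 4.68 mg/L × 389,855 L = 1824 g.
(a) Product at 58.6% available Cl: 1824 / 0.586 = 3113 g.

(b) Volume: 93,000 US gal × 3.785 L/gal = 352,005 L.
(b) Chlorine deficit: 8.9 − 0.4 = 8.5 ppm = 8.5 mg/L as Cl₂.
(b) Cl₂ equivalent needed: 8.5 mg/L × 352,005 L = 2,992,000 mg = 2992 g.
(b) Product at 71.7% available chlorine: 2992 / 0.717 = 4173 g.

(a) 3.11 kg; (b) 4.17 kg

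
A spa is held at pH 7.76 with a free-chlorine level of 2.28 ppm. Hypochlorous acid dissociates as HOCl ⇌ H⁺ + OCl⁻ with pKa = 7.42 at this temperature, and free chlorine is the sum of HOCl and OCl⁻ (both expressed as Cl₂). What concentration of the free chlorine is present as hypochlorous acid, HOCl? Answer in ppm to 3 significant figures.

[OCl⁻]/[HOCl] = 10^(pH − pKa) = 10^(7.76 − 7.42) = 10^0.34 = 2.188.
Fraction as HOCl = 1 / (1 + 2.188) = 0.3137.
HOCl = 0.3137 × 2.28 ppm = 0.7152 ppm.

0.715 ppm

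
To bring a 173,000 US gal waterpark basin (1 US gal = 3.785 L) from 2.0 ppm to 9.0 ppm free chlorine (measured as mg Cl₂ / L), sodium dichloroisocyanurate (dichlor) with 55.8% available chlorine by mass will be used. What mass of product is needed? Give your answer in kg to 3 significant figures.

Volume: 173,000 US gal × 3.785 L/gal = 654,805 L.
Chlorine deficit: 9.0 − 2.0 = 7 ppm = 7 mg/L as Cl₂.
Cl₂ equivalent needed: 7 mg/L × 654,805 L = 4,584,000 mg = 4584 g.
Product at 55.8% available chlorine: 4584 / 0.558 = 8214 g.

8.21 kg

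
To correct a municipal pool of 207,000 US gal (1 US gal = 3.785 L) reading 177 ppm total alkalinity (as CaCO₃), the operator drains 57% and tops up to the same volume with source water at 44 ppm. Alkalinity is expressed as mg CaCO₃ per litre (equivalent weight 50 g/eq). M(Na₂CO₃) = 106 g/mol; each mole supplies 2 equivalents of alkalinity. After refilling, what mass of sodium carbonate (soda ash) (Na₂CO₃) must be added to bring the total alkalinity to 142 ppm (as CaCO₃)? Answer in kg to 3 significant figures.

Volume: 207,000 US gal × 3.785 L/gal = 783,495 L.
After draining 57% and refilling: 177 × 0.43 + 44 × 0.57 = 101.19 ppm.
Deficit to target: 142 − 101.19 = 40.81 mg/L.
As CaCO₃: 40.81 mg/L × 783,495 L = 31,970 g; ÷ 50 g/eq ÷ 2 = 319.7 mol Na₂CO₃.
Mass: 319.7 × 106 = 33,890 g.

33.9 kg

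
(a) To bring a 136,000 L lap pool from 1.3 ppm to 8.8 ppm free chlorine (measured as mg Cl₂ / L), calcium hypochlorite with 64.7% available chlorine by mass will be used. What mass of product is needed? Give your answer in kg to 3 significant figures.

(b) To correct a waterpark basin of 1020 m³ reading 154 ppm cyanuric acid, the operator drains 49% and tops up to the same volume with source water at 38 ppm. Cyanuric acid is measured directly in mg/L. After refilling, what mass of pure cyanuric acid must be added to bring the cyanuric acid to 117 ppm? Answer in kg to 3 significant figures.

(a) Chlorine deficit: 8.8 − 1.3 = 7.5 ppm = 7.5 mg/L as Cl₂.
(a) Cl₂ equivalent needed: 7.5 mg/L × 136,000 L = 1,020,000 mg = 1020 g.
(a) Product at 64.7% available chlorine: 1020 / 0.647 = 1577 g.

(b) Volume: 1020 m³ = 1,020,000 L.
(b) After draining 49% and refilling: 154 × 0.51 + 38 × 0.49 = 97.16 ppm.
(b) Deficit to target: 117 − 97.16 = 19.84 mg/L.
(b) Mass: 19.84 mg/L × 1,020,000 L = 20,240 g cyanuric acid.

(a) 1.58 kg; (b) 20.2 kg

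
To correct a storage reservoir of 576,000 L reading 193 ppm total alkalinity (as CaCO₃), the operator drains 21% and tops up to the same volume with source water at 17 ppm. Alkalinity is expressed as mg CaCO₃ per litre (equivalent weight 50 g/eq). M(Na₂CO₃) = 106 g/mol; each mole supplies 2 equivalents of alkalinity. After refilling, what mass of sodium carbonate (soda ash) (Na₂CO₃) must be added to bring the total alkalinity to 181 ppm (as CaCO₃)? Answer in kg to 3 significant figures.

After draining 21% and refilling: 193 × 0.79 + 17 × 0.21 = 156.04 ppm.
Deficit to target: 181 − 156.04 = 24.96 mg/L.
As CaCO₃: 24.96 mg/L × 576,000 L = 14,380 g; ÷ 50 g/eq ÷ 2 = 143.8 mol Na₂CO₃.
Mass: 143.8 × 106 = 15,240 g.

15.2 kg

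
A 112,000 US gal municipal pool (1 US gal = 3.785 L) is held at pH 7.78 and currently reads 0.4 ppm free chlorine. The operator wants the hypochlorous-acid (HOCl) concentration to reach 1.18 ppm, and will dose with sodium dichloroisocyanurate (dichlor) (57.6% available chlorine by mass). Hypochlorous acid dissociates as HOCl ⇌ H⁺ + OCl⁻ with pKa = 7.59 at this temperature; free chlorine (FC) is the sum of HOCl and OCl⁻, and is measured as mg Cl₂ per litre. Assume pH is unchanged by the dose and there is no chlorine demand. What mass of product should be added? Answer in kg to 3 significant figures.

Volume: 112,000 US gal × 3.785 L/gal = 423,920 L.
[OCl⁻]/[HOCl] = 10^(pH − pKa) = 10^(7.78 − 7.59) = 1.549; fraction as HOCl = 1/(1 + 1.549) = 0.3923.
Free chlorine required for 1.18 ppm HOCl: 1.18 / 0.3923 = 3.008 ppm.
FC to add: 3.008 − 0.4 = 2.608 mg/L as Cl₂.
Cl₂ equivalent: 2.608 mg/L × 423,920 L = 1105 g.
Product at 57.6% available Cl: 1105 / 0.576 = 1919 g.

1.92 kg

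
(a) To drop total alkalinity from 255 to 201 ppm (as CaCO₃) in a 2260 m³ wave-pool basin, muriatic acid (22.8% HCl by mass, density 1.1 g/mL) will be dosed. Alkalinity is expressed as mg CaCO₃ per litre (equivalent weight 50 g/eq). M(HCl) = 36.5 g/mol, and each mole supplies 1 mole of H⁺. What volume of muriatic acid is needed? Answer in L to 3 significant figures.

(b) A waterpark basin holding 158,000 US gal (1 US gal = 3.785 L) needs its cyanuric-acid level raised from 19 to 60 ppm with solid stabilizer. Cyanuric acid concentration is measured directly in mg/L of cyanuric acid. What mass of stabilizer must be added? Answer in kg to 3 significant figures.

(a) Volume: 2260 m³ = 2,260,000 L.
(a) Alkalinity to neutralize: (255 − 201) = 54 mg/L as CaCO₃ × 2,260,000 L = 122,000 g as CaCO₃.
(a) Equivalents of H⁺ required: 122,000 ÷ 50 g/eq = 2441 eq = 2441 mol HCl.
(a) Mass of HCl: 2441 × 36.5 = 89,090 g.
(a) Mass of 22.8% solution: 89,090 / 0.228 = 390,700 g.
(a) Volume: 390,700 g ÷ 1.1 g/mL = 355,200 mL.

(b) Volume: 158,000 US gal × 3.785 L/gal = 598,030 L.
(b) CYA to add: (60 − 19) = 41 mg/L × 598,030 L = 24,520 g cyanuric acid.

(a) 355 L; (b) 24.5 kg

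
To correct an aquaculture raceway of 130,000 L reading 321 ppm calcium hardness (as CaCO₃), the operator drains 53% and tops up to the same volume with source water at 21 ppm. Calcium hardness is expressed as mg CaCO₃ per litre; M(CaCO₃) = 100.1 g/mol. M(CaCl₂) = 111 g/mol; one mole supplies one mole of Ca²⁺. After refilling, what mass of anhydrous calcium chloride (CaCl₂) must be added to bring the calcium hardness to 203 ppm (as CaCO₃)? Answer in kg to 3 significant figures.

5.91 kg

After draining 53% and refilling: 321 × 0.47 + 21 × 0.53 = 162 ppm.
Deficit to target: 203 − 162 = 41 mg/L.
As CaCO₃: 41 mg/L × 130,000 L = 5330 g; ÷ 100.1 = 53.25 mol Ca²⁺.
Mass: 53.25 × 111 = 5910 g.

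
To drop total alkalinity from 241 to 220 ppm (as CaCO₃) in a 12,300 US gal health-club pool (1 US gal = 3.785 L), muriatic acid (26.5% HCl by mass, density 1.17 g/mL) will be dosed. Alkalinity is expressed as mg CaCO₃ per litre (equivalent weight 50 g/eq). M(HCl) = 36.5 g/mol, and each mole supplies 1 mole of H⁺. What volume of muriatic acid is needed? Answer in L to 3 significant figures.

Volume: 12,300 US gal × 3.785 L/gal = 46,556 L.
Alkalinity to neutralize: (241 − 220) = 21 mg/L as CaCO₃ × 46,556 L = 977.7 g as CaCO₃.
Equivalents of H⁺ required: 977.7 ÷ 50 g/eq = 19.55 eq = 19.55 mol HCl.
Mass of HCl: 19.55 × 36.5 = 713.7 g.
Mass of 26.5% solution: 713.7 / 0.265 = 2693 g.
Volume: 2693 g ÷ 1.17 g/mL = 2302 mL.

2.30 L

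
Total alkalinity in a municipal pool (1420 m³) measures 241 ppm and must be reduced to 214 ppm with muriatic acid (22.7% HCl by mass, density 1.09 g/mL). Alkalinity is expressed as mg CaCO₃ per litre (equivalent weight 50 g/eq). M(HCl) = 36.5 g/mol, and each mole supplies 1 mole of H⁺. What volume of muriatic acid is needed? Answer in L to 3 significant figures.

Volume: 1420 m³ = 1,420,000 L.
Alkalinity to neutralize: (241 − 214) = 27 mg/L as CaCO₃ × 1,420,000 L = 38,340 g as CaCO₃.
Equivalents of H⁺ required: 38,340 ÷ 50 g/eq = 766.8 eq = 766.8 mol HCl.
Mass of HCl: 766.8 × 36.5 = 27,990 g.
Mass of 22.7% solution: 27,990 / 0.227 = 123,300 g.
Volume: 123,300 g ÷ 1.09 g/mL = 113,100 mL.

113 L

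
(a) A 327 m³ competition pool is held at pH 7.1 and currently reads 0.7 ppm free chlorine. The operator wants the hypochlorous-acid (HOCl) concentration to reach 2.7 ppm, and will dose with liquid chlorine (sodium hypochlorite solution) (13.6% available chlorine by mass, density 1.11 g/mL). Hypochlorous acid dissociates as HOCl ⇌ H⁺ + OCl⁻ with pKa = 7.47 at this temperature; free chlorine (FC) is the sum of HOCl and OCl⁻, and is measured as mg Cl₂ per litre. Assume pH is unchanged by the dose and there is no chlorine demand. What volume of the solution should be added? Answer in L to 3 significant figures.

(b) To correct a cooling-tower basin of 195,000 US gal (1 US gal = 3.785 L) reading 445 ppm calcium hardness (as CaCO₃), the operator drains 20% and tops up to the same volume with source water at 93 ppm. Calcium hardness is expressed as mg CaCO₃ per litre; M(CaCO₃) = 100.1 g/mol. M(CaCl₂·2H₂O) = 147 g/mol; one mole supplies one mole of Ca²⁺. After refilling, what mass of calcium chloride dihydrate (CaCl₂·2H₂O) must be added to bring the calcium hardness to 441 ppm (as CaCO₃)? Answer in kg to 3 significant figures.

(a) 6.83 L; (b) 72.0 kg

(a) Volume: 327 m³ = 327,000 L.
(a) [OCl⁻]/[HOCl] = 10^(pH − pKa) = 10^(7.1 − 7.47) = 0.4266; fraction as HOCl = 1/(1 + 0.4266) = 0.701.
(a) Free chlorine required for 2.7 ppm HOCl: 2.7 / 0.701 = 3.852 ppm.
(a) FC to add: 3.852 − 0.7 = 3.152 mg/L as Cl₂.
(a) Cl₂ equivalent: 3.152 mg/L × 327,000 L = 1031 g.
(a) Product at 13.6% available Cl: 1031 / 0.136 = 7578 g.
(a) Volume: 7578 g ÷ 1.11 g/mL = 6827 mL.

(b) Volume: 195,000 US gal × 3.785 L/gal = 738,075 L.
(b) After draining 20% and refilling: 445 × 0.80 + 93 × 0.20 = 374.6 ppm.
(b) Deficit to target: 441 − 374.6 = 66.4 mg/L.
(b) As CaCO₃: 66.4 mg/L × 738,075 L = 49,010 g; ÷ 100.1 = 489.6 mol Ca²⁺.
(b) Mass: 489.6 × 147 = 71,970 g.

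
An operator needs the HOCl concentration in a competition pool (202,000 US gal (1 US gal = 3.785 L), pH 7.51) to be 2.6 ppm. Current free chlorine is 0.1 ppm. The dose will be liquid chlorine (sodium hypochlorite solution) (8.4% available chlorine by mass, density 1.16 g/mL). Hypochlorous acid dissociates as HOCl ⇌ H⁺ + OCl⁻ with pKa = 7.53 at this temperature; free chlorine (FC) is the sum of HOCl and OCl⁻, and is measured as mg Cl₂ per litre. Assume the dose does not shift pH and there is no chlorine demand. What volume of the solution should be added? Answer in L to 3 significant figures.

39.1 L

Volume: 202,000 US gal × 3.785 L/gal = 764,570 L.
[OCl⁻]/[HOCl] = 10^(pH − pKa) = 10^(7.51 − 7.53) = 0.955; fraction as HOCl = 1/(1 + 0.955) = 0.5115.
Free chlorine required for 2.6 ppm HOCl: 2.6 / 0.5115 = 5.083 ppm.
FC to add: 5.083 − 0.1 = 4.983 mg/L as Cl₂.
Cl₂ equivalent: 4.983 mg/L × 764,570 L = 3810 g.
Product at 8.4% available Cl: 3810 / 0.084 = 45,360 g.
Volume: 45,360 g ÷ 1.16 g/mL = 39,100 mL.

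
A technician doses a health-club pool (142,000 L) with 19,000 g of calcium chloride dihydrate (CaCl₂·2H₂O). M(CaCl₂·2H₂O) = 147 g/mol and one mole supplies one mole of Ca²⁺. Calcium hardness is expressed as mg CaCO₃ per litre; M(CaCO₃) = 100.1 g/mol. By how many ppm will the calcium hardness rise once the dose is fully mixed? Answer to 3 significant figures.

Moles of Ca²⁺: 19,000 g ÷ 147 g/mol = 129.3 mol.
As CaCO₃: 129.3 mol × 100.1 g/mol = 12,940 g.
Rise: 12,940 g / 142,000 L × 1000 = 91.11 mg/L.

91.1 ppm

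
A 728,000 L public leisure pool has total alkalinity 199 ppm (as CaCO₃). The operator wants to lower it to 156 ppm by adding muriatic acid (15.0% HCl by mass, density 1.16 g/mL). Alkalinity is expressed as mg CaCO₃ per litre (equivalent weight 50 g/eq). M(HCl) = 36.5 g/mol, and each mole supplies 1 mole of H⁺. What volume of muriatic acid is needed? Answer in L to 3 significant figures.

131 L

Alkalinity to neutralize: (199 − 156) = 43 mg/L as CaCO₃ × 728,000 L = 31,300 g as CaCO₃.
Equivalents of H⁺ required: 31,300 ÷ 50 g/eq = 626.1 eq = 626.1 mol HCl.
Mass of HCl: 626.1 × 36.5 = 22,850 g.
Mass of 15.0% solution: 22,850 / 0.15 = 152,300 g.
Volume: 152,300 g ÷ 1.16 g/mL = 131,300 mL.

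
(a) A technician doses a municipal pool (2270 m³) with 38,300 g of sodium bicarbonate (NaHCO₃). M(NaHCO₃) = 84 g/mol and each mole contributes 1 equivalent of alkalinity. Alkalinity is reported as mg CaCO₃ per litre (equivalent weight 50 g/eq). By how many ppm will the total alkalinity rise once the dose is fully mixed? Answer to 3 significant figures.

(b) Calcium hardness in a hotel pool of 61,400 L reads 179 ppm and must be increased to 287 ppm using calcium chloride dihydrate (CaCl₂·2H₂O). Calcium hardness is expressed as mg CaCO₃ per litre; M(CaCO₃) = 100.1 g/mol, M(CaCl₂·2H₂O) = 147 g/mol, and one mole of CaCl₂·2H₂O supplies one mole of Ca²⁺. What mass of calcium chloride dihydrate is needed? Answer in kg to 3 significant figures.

(a) Volume: 2270 m³ = 2,270,000 L.
(a) Moles of NaHCO₃: 38,300 g ÷ 84 g/mol = 456 mol → 456 eq of alkalinity.
(a) As CaCO₃: 456 eq × 50 g/eq = 22,800 g.
(a) Rise: 22,800 g / 2,270,000 L × 1000 = 10.04 mg/L.

(b) Hardness to add: (287 − 179) = 108 mg/L as CaCO₃ × 61,400 L = 6631 g as CaCO₃.
(b) Moles of Ca²⁺ (1 mol Ca²⁺ ≡ 1 mol CaCO₃): 6631 / 100.1 g/mol = 66.25 mol.
(b) Mass of CaCl₂·2H₂O: 66.25 × 147 = 9738 g.

(a) 10.0 ppm; (b) 9.74 kg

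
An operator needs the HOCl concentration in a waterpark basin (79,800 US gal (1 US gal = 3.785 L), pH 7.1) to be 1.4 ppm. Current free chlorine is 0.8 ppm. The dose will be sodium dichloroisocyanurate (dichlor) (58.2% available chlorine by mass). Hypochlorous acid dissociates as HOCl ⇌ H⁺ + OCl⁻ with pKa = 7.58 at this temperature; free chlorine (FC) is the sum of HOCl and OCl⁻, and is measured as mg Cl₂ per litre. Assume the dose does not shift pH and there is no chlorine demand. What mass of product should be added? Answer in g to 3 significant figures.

Volume: 79,800 US gal × 3.785 L/gal = 302,043 L.
[OCl⁻]/[HOCl] = 10^(pH − pKa) = 10^(7.1 − 7.58) = 0.3311; fraction as HOCl = 1/(1 + 0.3311) = 0.7512.
Free chlorine required for 1.4 ppm HOCl: 1.4 / 0.7512 = 1.864 ppm.
FC to add: 1.864 − 0.8 = 1.064 mg/L as Cl₂.
Cl₂ equivalent: 1.064 mg/L × 302,043 L = 321.2 g.
Product at 58.2% available Cl: 321.2 / 0.582 = 552 g.

552 g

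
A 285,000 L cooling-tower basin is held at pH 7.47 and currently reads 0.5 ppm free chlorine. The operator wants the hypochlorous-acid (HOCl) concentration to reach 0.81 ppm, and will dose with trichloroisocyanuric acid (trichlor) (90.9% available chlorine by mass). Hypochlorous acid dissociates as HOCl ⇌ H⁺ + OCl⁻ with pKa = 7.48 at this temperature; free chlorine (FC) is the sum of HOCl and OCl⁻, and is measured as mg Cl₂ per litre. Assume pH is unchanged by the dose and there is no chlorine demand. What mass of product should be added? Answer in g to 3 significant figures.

345 g

[OCl⁻]/[HOCl] = 10^(pH − pKa) = 10^(7.47 − 7.48) = 0.9772; fraction as HOCl = 1/(1 + 0.9772) = 0.5058.
Free chlorine required for 0.81 ppm HOCl: 0.81 / 0.5058 = 1.602 ppm.
FC to add: 1.602 − 0.5 = 1.102 mg/L as Cl₂.
Cl₂ equivalent: 1.102 mg/L × 285,000 L = 313.9 g.
Product at 90.9% available Cl: 313.9 / 0.909 = 345.4 g.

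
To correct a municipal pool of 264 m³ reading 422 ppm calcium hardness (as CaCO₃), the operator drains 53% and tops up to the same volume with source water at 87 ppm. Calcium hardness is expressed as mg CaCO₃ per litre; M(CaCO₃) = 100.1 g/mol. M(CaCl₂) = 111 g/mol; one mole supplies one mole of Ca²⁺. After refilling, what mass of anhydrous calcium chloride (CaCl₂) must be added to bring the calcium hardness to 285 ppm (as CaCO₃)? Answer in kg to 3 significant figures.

11.9 kg

Volume: 264 m³ = 264,000 L.
After draining 53% and refilling: 422 × 0.47 + 87 × 0.53 = 244.45 ppm.
Deficit to target: 285 − 244.45 = 40.55 mg/L.
As CaCO₃: 40.55 mg/L × 264,000 L = 10,710 g; ÷ 100.1 = 106.9 mol Ca²⁺.
Mass: 106.9 × 111 = 11,870 g.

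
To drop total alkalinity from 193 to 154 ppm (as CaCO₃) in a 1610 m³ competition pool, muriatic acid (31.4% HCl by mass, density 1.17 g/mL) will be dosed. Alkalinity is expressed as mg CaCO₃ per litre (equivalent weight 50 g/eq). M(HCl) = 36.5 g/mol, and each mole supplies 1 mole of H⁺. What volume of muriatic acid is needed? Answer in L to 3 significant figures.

125 L

Volume: 1610 m³ = 1,610,000 L.
Alkalinity to neutralize: (193 − 154) = 39 mg/L as CaCO₃ × 1,610,000 L = 62,790 g as CaCO₃.
Equivalents of H⁺ required: 62,790 ÷ 50 g/eq = 1256 eq = 1256 mol HCl.
Mass of HCl: 1256 × 36.5 = 45,840 g.
Mass of 31.4% solution: 45,840 / 0.314 = 146,000 g.
Volume: 146,000 g ÷ 1.17 g/mL = 124,800 mL.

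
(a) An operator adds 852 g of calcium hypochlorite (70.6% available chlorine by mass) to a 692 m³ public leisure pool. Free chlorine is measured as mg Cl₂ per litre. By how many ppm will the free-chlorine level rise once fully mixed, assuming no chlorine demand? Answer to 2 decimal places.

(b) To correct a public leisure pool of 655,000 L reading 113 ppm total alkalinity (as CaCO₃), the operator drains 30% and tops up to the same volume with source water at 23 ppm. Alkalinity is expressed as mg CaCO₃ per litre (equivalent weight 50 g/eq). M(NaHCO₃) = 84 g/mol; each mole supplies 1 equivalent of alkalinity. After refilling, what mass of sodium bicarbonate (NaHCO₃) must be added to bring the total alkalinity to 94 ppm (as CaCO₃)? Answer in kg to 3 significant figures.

(a) 0.87 ppm; (b) 8.80 kg

(a) Volume: 692 m³ = 692,000 L.
(a) Available chlorine delivered: 852 g × 0.706 = 601.5 g as Cl₂.
(a) Concentration rise: 601.5 g / 692,000 L = 0.8692 mg/L = 0.87 ppm.

(b) After draining 30% and refilling: 113 × 0.70 + 23 × 0.30 = 86 ppm.
(b) Deficit to target: 94 − 86 = 8 mg/L.
(b) As CaCO₃: 8 mg/L × 655,000 L = 5240 g; ÷ 50 g/eq ÷ 1 = 104.8 mol NaHCO₃.
(b) Mass: 104.8 × 84 = 8803 g.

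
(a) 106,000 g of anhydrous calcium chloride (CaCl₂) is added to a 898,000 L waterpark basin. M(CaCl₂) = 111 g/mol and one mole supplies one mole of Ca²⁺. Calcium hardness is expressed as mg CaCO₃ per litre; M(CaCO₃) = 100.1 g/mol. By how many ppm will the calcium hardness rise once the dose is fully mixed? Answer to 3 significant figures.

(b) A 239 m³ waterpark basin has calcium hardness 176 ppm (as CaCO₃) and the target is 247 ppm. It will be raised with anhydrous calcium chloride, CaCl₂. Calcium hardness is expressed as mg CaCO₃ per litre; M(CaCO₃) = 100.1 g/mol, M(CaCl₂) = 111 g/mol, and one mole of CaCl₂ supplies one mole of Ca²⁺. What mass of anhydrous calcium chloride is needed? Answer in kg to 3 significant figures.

(a) 106 ppm; (b) 18.8 kg

(a) Moles of Ca²⁺: 106,000 g ÷ 111 g/mol = 955 mol.
(a) As CaCO₃: 955 mol × 100.1 g/mol = 95,590 g.
(a) Rise: 95,590 g / 898,000 L × 1000 = 106.4 mg/L.

(b) Volume: 239 m³ = 239,000 L.
(b) Hardness to add: (247 − 176) = 71 mg/L as CaCO₃ × 239,000 L = 16,970 g as CaCO₃.
(b) Moles of Ca²⁺ (1 mol Ca²⁺ ≡ 1 mol CaCO₃): 16,970 / 100.1 g/mol = 169.5 mol.
(b) Mass of CaCl₂: 169.5 × 111 = 18,820 g.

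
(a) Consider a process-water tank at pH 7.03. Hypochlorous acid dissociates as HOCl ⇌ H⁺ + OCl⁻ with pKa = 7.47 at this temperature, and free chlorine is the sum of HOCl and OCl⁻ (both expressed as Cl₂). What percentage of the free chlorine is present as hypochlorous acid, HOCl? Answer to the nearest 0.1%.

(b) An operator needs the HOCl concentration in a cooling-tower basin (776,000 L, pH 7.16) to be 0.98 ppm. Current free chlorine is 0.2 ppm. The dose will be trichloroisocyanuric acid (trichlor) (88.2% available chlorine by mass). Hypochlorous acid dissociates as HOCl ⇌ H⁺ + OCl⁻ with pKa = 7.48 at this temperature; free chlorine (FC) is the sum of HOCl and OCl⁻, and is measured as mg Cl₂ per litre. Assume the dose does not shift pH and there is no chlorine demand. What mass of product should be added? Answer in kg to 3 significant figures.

(a) 73.4%; (b) 1.10 kg

(a) [OCl⁻]/[HOCl] = 10^(pH − pKa) = 10^(7.03 − 7.47) = 10^-0.44 = 0.3631.
(a) Fraction as HOCl = 1 / (1 + 0.3631) = 0.7336.

(b) [OCl⁻]/[HOCl] = 10^(pH − pKa) = 10^(7.16 − 7.48) = 0.4786; fraction as HOCl = 1/(1 + 0.4786) = 0.6763.
(b) Free chlorine required for 0.98 ppm HOCl: 0.98 / 0.6763 = 1.449 ppm.
(b) FC to add: 1.449 − 0.2 = 1.249 mg/L as Cl₂.
(b) Cl₂ equivalent: 1.249 mg/L × 776,000 L = 969.3 g.
(b) Product at 88.2% available Cl: 969.3 / 0.882 = 1099 g.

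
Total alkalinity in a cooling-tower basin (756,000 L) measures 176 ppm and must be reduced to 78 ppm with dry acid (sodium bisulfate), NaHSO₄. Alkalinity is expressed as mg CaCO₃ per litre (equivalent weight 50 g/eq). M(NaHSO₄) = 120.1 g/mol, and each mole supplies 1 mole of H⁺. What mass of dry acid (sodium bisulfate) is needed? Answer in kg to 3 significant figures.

178 kg

Alkalinity to neutralize: (176 − 78) = 98 mg/L as CaCO₃ × 756,000 L = 74,090 g as CaCO₃.
Equivalents of H⁺ required: 74,090 ÷ 50 g/eq = 1482 eq = 1482 mol NaHSO₄.
Mass of NaHSO₄: 1482 × 120.1 = 178,000 g.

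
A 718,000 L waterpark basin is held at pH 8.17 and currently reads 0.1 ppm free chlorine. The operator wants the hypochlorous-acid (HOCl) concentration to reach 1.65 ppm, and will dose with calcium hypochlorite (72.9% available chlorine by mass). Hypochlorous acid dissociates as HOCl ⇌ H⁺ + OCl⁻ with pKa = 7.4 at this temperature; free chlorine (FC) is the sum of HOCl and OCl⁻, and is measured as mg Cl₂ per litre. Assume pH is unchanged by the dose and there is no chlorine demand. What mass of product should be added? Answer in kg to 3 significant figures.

[OCl⁻]/[HOCl] = 10^(pH − pKa) = 10^(8.17 − 7.4) = 5.888; fraction as HOCl = 1/(1 + 5.888) = 0.1452.
Free chlorine required for 1.65 ppm HOCl: 1.65 / 0.1452 = 11.37 ppm.
FC to add: 11.37 − 0.1 = 11.27 mg/L as Cl₂.
Cl₂ equivalent: 11.27 mg/L × 718,000 L = 8089 g.
Product at 72.9% available Cl: 8089 / 0.729 = 11,100 g.

11.1 kg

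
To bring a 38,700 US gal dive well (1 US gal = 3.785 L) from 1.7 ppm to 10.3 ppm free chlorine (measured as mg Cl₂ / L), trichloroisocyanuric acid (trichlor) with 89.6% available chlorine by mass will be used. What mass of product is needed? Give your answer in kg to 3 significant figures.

Volume: 38,700 US gal × 3.785 L/gal = 146,480 L.
Chlorine deficit: 10.3 − 1.7 = 8.6 ppm = 8.6 mg/L as Cl₂.
Cl₂ equivalent needed: 8.6 mg/L × 146,480 L = 1,260,000 mg = 1260 g.
Product at 89.6% available chlorine: 1260 / 0.896 = 1406 g.

1.41 kg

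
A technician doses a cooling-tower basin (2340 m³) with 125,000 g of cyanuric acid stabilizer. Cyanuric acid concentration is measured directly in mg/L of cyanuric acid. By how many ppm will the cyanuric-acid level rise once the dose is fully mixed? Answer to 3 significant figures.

Volume: 2340 m³ = 2,340,000 L.
Rise: 125,000 g / 2,340,000 L × 1000 = 53.42 mg/L.

53.4 ppm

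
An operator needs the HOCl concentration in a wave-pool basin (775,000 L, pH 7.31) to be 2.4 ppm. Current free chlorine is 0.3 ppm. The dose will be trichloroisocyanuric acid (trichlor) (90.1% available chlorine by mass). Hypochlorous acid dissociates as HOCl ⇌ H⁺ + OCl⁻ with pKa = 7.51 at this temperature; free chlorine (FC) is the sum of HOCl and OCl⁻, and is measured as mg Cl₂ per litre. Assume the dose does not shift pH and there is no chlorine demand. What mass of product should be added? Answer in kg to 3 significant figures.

3.11 kg

[OCl⁻]/[HOCl] = 10^(pH − pKa) = 10^(7.31 − 7.51) = 0.631; fraction as HOCl = 1/(1 + 0.631) = 0.6131.
Free chlorine required for 2.4 ppm HOCl: 2.4 / 0.6131 = 3.914 ppm.
FC to add: 3.914 − 0.3 = 3.614 mg/L as Cl₂.
Cl₂ equivalent: 3.614 mg/L × 775,000 L = 2801 g.
Product at 90.1% available Cl: 2801 / 0.901 = 3109 g.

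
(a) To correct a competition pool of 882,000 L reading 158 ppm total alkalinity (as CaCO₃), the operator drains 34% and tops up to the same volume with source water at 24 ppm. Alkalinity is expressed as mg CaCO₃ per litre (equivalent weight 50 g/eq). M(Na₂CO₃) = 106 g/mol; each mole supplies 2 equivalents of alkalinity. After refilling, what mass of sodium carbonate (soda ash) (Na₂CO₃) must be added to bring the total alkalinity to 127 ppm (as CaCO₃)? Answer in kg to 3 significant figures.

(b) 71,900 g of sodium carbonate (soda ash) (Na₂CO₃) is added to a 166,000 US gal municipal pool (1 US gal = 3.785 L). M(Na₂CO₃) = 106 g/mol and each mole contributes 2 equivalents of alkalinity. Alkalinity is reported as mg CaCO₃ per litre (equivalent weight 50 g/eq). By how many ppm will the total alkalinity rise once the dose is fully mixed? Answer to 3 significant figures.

(a) 13.6 kg; (b) 108 ppm

(a) After draining 34% and refilling: 158 × 0.66 + 24 × 0.34 = 112.44 ppm.
(a) Deficit to target: 127 − 112.44 = 14.56 mg/L.
(a) As CaCO₃: 14.56 mg/L × 882,000 L = 12,840 g; ÷ 50 g/eq ÷ 2 = 128.4 mol Na₂CO₃.
(a) Mass: 128.4 × 106 = 13,610 g.

(b) Volume: 166,000 US gal × 3.785 L/gal = 628,310 L.
(b) Moles of Na₂CO₃: 71,900 g ÷ 106 g/mol = 678.3 mol → 1357 eq of alkalinity.
(b) As CaCO₃: 1357 eq × 50 g/eq = 67,830 g.
(b) Rise: 67,830 g / 628,310 L × 1000 = 108 mg/L.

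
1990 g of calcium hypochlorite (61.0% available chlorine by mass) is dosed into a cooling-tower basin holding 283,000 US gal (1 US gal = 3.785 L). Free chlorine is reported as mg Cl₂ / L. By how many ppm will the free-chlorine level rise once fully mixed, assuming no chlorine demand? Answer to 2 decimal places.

Volume: 283,000 US gal × 3.785 L/gal = 1,071,155 L.
Available chlorine delivered: 1990 g × 0.61 = 1214 g as Cl₂.
Concentration rise: 1214 g / 1,071,155 L = 1.133 mg/L = 1.13 ppm.

1.13 ppm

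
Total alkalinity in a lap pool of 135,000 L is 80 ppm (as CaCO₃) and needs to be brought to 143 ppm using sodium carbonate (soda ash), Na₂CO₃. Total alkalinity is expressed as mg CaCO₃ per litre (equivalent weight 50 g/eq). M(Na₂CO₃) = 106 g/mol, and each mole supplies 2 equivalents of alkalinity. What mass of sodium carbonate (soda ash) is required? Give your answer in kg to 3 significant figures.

9.02 kg

Alkalinity to add: (143 − 80) = 63 mg/L as CaCO₃ × 135,000 L = 8505 g as CaCO₃.
Equivalents: 8505 g ÷ 50 g/eq = 170.1 eq.
Each mole of Na₂CO₃ supplies 2 eq, so 170.1 / 2 = 85.05 mol.
Mass: 85.05 mol × 106 g/mol = 9015 g.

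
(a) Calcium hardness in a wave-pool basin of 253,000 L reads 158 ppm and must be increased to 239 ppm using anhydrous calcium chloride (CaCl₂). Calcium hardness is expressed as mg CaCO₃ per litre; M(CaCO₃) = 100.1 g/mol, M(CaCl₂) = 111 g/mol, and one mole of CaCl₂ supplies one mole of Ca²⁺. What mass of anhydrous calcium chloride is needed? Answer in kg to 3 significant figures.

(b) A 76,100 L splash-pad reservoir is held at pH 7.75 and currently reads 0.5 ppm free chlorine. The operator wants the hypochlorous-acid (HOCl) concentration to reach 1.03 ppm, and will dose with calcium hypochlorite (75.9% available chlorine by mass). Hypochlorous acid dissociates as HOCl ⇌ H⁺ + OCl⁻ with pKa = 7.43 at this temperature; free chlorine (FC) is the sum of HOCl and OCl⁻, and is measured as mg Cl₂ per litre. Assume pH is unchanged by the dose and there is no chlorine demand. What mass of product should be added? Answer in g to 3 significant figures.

(a) Hardness to add: (239 − 158) = 81 mg/L as CaCO₃ × 253,000 L = 20,490 g as CaCO₃.
(a) Moles of Ca²⁺ (1 mol Ca²⁺ ≡ 1 mol CaCO₃): 20,490 / 100.1 g/mol = 204.7 mol.
(a) Mass of CaCl₂: 204.7 × 111 = 22,720 g.

(b) [OCl⁻]/[HOCl] = 10^(pH − pKa) = 10^(7.75 − 7.43) = 2.089; fraction as HOCl = 1/(1 + 2.089) = 0.3237.
(b) Free chlorine required for 1.03 ppm HOCl: 1.03 / 0.3237 = 3.182 ppm.
(b) FC to add: 3.182 − 0.5 = 2.682 mg/L as Cl₂.
(b) Cl₂ equivalent: 2.682 mg/L × 76,100 L = 204.1 g.
(b) Product at 75.9% available Cl: 204.1 / 0.759 = 268.9 g.

(a) 22.7 kg; (b) 269 g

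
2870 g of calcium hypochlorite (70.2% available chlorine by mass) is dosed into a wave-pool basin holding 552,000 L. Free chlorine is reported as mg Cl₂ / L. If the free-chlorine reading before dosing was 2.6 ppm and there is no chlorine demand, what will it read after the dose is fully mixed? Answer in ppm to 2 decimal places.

Available chlorine delivered: 2870 g × 0.702 = 2015 g as Cl₂.
Concentration rise: 2015 g / 552,000 L = 3.65 mg/L = 3.65 ppm.
Final FC: 2.6 + 3.65 = 6.25 ppm.

6.25 ppm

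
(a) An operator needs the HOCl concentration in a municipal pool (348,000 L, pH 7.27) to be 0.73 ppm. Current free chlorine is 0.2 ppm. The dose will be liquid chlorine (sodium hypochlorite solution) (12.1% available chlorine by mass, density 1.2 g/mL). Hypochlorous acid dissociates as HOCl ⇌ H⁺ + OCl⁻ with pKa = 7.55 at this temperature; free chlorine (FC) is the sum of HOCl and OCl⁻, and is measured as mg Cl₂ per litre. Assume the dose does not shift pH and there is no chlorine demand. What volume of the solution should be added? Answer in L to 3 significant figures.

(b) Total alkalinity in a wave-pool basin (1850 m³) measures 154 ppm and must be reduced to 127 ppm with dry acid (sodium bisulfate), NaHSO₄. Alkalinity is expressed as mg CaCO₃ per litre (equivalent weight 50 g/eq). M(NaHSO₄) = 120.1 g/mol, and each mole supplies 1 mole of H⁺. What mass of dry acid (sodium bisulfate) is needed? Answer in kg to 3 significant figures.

(a) [OCl⁻]/[HOCl] = 10^(pH − pKa) = 10^(7.27 − 7.55) = 0.5248; fraction as HOCl = 1/(1 + 0.5248) = 0.6558.
(a) Free chlorine required for 0.73 ppm HOCl: 0.73 / 0.6558 = 1.113 ppm.
(a) FC to add: 1.113 − 0.2 = 0.9131 mg/L as Cl₂.
(a) Cl₂ equivalent: 0.9131 mg/L × 348,000 L = 317.8 g.
(a) Product at 12.1% available Cl: 317.8 / 0.121 = 2626 g.
(a) Volume: 2626 g ÷ 1.2 g/mL = 2188 mL.

(b) Volume: 1850 m³ = 1,850,000 L.
(b) Alkalinity to neutralize: (154 − 127) = 27 mg/L as CaCO₃ × 1,850,000 L = 49,950 g as CaCO₃.
(b) Equivalents of H⁺ required: 49,950 ÷ 50 g/eq = 999 eq = 999 mol NaHSO₄.
(b) Mass of NaHSO₄: 999 × 120.1 = 120,000 g.

(a) 2.19 L; (b) 120 kg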